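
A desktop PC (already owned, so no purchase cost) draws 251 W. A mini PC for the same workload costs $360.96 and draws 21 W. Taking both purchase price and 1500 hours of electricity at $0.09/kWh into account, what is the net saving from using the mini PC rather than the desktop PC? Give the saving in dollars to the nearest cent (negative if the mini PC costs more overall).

desktop PC: $0.00 + (251/1000) kW × 1500 h × $0.09 = $0.00 + $33.885 = $33.885
mini PC: $360.96 + (21/1000) kW × 1500 h × $0.09 = $360.96 + $2.835 = $363.795
Saving = $33.885 − $363.795 = −$329.91

-$329.91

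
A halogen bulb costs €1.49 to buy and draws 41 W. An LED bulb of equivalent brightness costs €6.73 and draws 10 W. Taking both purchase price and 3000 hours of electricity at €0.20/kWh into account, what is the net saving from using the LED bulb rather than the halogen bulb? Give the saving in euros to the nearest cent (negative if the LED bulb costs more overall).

halogen bulb: €1.49 + (41/1000) kW × 3000 h × €0.20 = €1.49 + €24.6 = €26.09
LED bulb: €6.73 + (10/1000) kW × 3000 h × €0.20 = €6.73 + €6 = €12.73
Saving = €26.09 − €12.73 = €13.36

€13.36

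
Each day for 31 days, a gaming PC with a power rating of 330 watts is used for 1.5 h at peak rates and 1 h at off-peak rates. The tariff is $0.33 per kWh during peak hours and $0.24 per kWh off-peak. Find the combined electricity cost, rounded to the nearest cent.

$7.52

Peak energy = 0.33 kW × 1.5 h × 31 = 15.345 kWh
Off-peak energy = 0.33 kW × 1 h × 31 = 10.23 kWh
Cost = 15.345 × $0.33 + 10.23 × $0.24 = $5.06385 + $2.4552 = $7.52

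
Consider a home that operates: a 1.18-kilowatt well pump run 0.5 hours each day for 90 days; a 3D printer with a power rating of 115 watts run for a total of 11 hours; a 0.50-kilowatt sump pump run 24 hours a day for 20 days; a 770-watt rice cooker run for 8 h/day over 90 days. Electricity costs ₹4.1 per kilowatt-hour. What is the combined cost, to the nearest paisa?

₹3479.94

well pump: Runtime = 0.5 h/day × 90 days = 45 h
well pump: 1.18 kW × 45 h = 53.1 kWh
3D printer: 0.115 kW × 11 h = 1.265 kWh
sump pump: Runtime = 24 h × 20 = 480 h
sump pump: 0.5 kW × 480 h = 240 kWh
rice cooker: Runtime = 8 h/day × 90 days = 720 h
rice cooker: 0.77 kW × 720 h = 554.4 kWh
Total energy = 848.765 kWh
Cost = 848.765 × ₹4.1 = ₹3479.94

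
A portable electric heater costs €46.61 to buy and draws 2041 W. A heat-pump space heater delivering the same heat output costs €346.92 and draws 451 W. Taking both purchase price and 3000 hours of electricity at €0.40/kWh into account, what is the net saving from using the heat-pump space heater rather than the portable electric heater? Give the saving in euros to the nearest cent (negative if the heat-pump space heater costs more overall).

€1607.69

portable electric heater: €46.61 + (2041/1000) kW × 3000 h × €0.40 = €46.61 + €2449.2 = €2495.81
heat-pump space heater: €346.92 + (451/1000) kW × 3000 h × €0.40 = €346.92 + €541.2 = €888.12
Saving = €2495.81 − €888.12 = €1607.69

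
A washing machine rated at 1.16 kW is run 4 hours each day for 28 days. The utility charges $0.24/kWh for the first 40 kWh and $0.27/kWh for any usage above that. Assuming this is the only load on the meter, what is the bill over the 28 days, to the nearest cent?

Runtime = 4 h/day × 28 days = 112 h
Energy = 1.16 kW × 112 h = 129.92 kWh
Tier 1 (0–40 kWh): 40 × $0.24 = $9.6
Above 40 kWh: 89.92 × $0.27 = $24.2784
Bill = $33.88

$33.88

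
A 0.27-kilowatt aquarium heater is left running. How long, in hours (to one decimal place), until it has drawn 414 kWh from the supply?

Hours = 414 kWh ÷ 0.27 kW = 1533.3 h

1533.3 h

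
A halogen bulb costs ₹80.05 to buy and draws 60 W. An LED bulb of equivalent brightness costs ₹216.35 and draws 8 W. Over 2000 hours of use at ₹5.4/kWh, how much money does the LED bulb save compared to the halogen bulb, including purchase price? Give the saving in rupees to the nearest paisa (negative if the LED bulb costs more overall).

₹425.30

halogen bulb: ₹80.05 + (60/1000) kW × 2000 h × ₹5.4 = ₹80.05 + ₹648 = ₹728.05
LED bulb: ₹216.35 + (8/1000) kW × 2000 h × ₹5.4 = ₹216.35 + ₹86.4 = ₹302.75
Saving = ₹728.05 − ₹302.75 = ₹425.3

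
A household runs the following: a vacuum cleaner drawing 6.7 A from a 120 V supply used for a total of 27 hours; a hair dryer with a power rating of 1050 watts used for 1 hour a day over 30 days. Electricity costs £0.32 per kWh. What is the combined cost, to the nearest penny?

vacuum cleaner: Power = 6.7 A × 120 V = 804 W = 0.804 kW
vacuum cleaner: 0.804 kW × 27 h = 21.708 kWh
hair dryer: Runtime = 1 h/day × 30 days = 30 h
hair dryer: 1.05 kW × 30 h = 31.5 kWh
Total energy = 53.208 kWh
Cost = 53.208 × £0.32 = £17.03

£17.03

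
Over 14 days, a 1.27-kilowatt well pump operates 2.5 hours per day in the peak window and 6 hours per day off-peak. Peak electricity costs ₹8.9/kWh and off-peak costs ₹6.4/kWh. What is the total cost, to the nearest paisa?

₹1078.36

Peak energy = 1.27 kW × 2.5 h × 14 = 44.45 kWh
Off-peak energy = 1.27 kW × 6 h × 14 = 106.68 kWh
Cost = 44.45 × ₹8.9 + 106.68 × ₹6.4 = ₹395.605 + ₹682.752 = ₹1078.36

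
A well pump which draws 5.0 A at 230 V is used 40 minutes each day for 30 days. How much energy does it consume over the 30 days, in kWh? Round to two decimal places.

Power = 5.0 A × 230 V = 1150 W = 1.15 kW
Runtime = 40 min × 30 = 1200 min = 20 h
Energy = 1.15 kW × 20 h = 23 kWh

23.00 kWh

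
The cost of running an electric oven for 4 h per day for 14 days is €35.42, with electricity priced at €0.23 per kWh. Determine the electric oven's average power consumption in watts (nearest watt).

Energy = €35.42 ÷ €0.23/kWh = 154 kWh
Runtime = 4 h/day × 14 days = 56 h
Power = 154 kWh ÷ 56 h = 2.75 kW = 2750 W

2750 W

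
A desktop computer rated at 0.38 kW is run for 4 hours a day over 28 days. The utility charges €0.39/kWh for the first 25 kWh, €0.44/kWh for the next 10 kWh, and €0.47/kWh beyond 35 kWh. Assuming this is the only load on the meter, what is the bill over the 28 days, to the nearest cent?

Runtime = 4 h/day × 28 days = 112 h
Energy = 0.38 kW × 112 h = 42.56 kWh
Tier 1 (0–25 kWh): 25 × €0.39 = €9.75
Tier 2 (25–35 kWh): 10 × €0.44 = €4.4
Above 35 kWh: 7.56 × €0.47 = €3.5532
Bill = €17.70

€17.70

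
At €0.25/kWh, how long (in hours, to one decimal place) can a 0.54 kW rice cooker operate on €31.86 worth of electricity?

Energy available = €31.86 ÷ €0.25/kWh = 127.44 kWh
Hours = 127.44 kWh ÷ 0.54 kW = 236.0 h

236.0 h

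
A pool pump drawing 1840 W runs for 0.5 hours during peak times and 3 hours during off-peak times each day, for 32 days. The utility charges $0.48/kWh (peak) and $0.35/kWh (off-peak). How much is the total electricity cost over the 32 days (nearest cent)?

Peak energy = 1.84 kW × 0.5 h × 32 = 29.44 kWh
Off-peak energy = 1.84 kW × 3 h × 32 = 176.64 kWh
Cost = 29.44 × $0.48 + 176.64 × $0.35 = $14.1312 + $61.824 = $75.96

$75.96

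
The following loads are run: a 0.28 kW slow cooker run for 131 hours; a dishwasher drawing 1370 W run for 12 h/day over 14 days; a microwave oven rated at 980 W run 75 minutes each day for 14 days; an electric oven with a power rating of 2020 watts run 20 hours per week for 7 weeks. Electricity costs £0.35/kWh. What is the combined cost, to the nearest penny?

£198.38

slow cooker: 0.28 kW × 131 h = 36.68 kWh
dishwasher: Runtime = 12 h/day × 14 days = 168 h
dishwasher: 1.37 kW × 168 h = 230.16 kWh
microwave oven: Runtime = 75 min × 14 = 1050 min = 17.5 h
microwave oven: 0.98 kW × 17.5 h = 17.15 kWh
electric oven: Runtime = 20 h/week × 7 weeks = 140 h
electric oven: 2.02 kW × 140 h = 282.8 kWh
Total energy = 566.79 kWh
Cost = 566.79 × £0.35 = £198.38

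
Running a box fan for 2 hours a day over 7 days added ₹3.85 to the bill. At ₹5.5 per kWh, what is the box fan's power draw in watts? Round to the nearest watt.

Energy = ₹3.85 ÷ ₹5.5/kWh = 0.7 kWh
Runtime = 2 h/day × 7 days = 14 h
Power = 0.7 kWh ÷ 14 h = 0.05 kW = 50 W

50 W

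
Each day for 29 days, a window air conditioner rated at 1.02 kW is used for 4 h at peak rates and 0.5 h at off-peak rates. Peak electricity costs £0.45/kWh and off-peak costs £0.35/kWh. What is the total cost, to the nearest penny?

Peak energy = 1.02 kW × 4 h × 29 = 118.32 kWh
Off-peak energy = 1.02 kW × 0.5 h × 29 = 14.79 kWh
Cost = 118.32 × £0.45 + 14.79 × £0.35 = £53.244 + £5.1765 = £58.42

£58.42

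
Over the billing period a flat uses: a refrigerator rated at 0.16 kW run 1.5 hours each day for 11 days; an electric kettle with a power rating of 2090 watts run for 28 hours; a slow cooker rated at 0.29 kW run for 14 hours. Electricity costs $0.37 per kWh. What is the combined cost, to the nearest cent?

$24.13

refrigerator: Runtime = 1.5 h/day × 11 days = 16.5 h
refrigerator: 0.16 kW × 16.5 h = 2.64 kWh
electric kettle: 2.09 kW × 28 h = 58.52 kWh
slow cooker: 0.29 kW × 14 h = 4.06 kWh
Total energy = 65.22 kWh
Cost = 65.22 × $0.37 = $24.13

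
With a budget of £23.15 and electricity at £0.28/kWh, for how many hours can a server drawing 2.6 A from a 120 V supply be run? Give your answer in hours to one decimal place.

Power = 2.6 A × 120 V = 312 W = 0.312 kW
Energy available = £23.15 ÷ £0.28/kWh = 82.6786 kWh
Hours = 82.6786 kWh ÷ 0.312 kW = 265.0 h

265.0 h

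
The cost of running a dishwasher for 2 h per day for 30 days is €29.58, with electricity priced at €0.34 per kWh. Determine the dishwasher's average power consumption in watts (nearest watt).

Energy = €29.58 ÷ €0.34/kWh = 87 kWh
Runtime = 2 h/day × 30 days = 60 h
Power = 87 kWh ÷ 60 h = 1.45 kW = 1450 W

1450 W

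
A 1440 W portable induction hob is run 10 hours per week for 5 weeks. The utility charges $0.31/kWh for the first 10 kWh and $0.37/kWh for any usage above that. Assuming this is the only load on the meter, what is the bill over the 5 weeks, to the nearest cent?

$26.04

Runtime = 10 h/week × 5 weeks = 50 h
Energy = 1.44 kW × 50 h = 72 kWh
Tier 1 (0–10 kWh): 10 × $0.31 = $3.1
Above 10 kWh: 62 × $0.37 = $22.94
Bill = $26.04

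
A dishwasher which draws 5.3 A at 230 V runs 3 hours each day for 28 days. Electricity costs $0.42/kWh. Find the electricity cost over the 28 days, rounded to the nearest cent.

$43.01

Power = 5.3 A × 230 V = 1219 W = 1.219 kW
Runtime = 3 h/day × 28 days = 84 h
Energy = 1.219 kW × 84 h = 102.396 kWh
Cost = 102.396 kWh × $0.42/kWh = $43.01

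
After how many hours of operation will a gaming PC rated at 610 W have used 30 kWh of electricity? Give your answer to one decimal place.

49.2 h

Hours = 30 kWh ÷ 0.61 kW = 49.2 h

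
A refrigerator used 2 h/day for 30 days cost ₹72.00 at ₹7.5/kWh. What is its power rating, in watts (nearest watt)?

160 W

Energy = ₹72.00 ÷ ₹7.5/kWh = 9.6 kWh
Runtime = 2 h/day × 30 days = 60 h
Power = 9.6 kWh ÷ 60 h = 0.16 kW = 160 W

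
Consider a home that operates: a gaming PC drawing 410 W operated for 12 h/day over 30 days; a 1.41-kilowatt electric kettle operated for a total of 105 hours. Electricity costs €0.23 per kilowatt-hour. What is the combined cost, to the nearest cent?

€68.00

gaming PC: Runtime = 12 h/day × 30 days = 360 h
gaming PC: 0.41 kW × 360 h = 147.6 kWh
electric kettle: 1.41 kW × 105 h = 148.05 kWh
Total energy = 295.65 kWh
Cost = 295.65 × €0.23 = €68.00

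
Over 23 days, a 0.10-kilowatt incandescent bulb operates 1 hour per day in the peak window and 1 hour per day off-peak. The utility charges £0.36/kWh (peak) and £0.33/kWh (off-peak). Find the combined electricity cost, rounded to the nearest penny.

£1.59

Peak energy = 0.1 kW × 1 h × 23 = 2.3 kWh
Off-peak energy = 0.1 kW × 1 h × 23 = 2.3 kWh
Cost = 2.3 × £0.36 + 2.3 × £0.33 = £0.828 + £0.759 = £1.59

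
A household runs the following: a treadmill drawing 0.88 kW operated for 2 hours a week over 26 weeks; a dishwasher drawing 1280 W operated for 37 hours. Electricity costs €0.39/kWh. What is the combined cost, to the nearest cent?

treadmill: Runtime = 2 h/week × 26 weeks = 52 h
treadmill: 0.88 kW × 52 h = 45.76 kWh
dishwasher: 1.28 kW × 37 h = 47.36 kWh
Total energy = 93.12 kWh
Cost = 93.12 × €0.39 = €36.32

€36.32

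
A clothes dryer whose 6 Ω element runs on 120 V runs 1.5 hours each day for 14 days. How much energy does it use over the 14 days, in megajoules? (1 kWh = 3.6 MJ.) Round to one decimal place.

181.4 MJ

Power = V²/R = 120²/6 = 2400 W = 2.4 kW
Runtime = 1.5 h/day × 14 days = 21 h
Energy = 2.4 kW × 21 h = 50.4 kWh
= 50.4 × 3.6 MJ = 181.4 MJ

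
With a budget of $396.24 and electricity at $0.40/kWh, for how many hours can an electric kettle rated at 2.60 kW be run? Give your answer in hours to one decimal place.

Energy available = $396.24 ÷ $0.40/kWh = 990.6 kWh
Hours = 990.6 kWh ÷ 2.6 kW = 381.0 h

381.0 h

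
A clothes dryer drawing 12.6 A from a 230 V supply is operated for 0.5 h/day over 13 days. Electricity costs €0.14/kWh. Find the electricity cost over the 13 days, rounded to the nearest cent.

Power = 12.6 A × 230 V = 2898 W = 2.898 kW
Runtime = 0.5 h/day × 13 days = 6.5 h
Energy = 2.898 kW × 6.5 h = 18.837 kWh
Cost = 18.837 kWh × €0.14/kWh = €2.64

€2.64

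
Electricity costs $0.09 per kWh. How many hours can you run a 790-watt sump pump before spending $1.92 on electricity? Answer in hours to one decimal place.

27.0 h

Energy available = $1.92 ÷ $0.09/kWh = 21.3333 kWh
Hours = 21.3333 kWh ÷ 0.79 kW = 27.0 h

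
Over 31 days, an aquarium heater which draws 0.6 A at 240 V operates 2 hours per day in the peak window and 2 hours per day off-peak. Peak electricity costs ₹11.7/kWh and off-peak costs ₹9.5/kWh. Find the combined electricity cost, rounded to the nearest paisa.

₹189.27

Power = 0.6 A × 240 V = 144 W = 0.144 kW
Peak energy = 0.144 kW × 2 h × 31 = 8.928 kWh
Off-peak energy = 0.144 kW × 2 h × 31 = 8.928 kWh
Cost = 8.928 × ₹11.7 + 8.928 × ₹9.5 = ₹104.4576 + ₹84.816 = ₹189.27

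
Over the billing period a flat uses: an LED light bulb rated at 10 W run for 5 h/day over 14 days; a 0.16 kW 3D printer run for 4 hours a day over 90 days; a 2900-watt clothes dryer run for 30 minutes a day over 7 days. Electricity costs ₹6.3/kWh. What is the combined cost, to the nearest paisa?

LED light bulb: Runtime = 5 h/day × 14 days = 70 h
LED light bulb: 0.01 kW × 70 h = 0.7 kWh
3D printer: Runtime = 4 h/day × 90 days = 360 h
3D printer: 0.16 kW × 360 h = 57.6 kWh
clothes dryer: Runtime = 30 min × 7 = 210 min = 3.5 h
clothes dryer: 2.9 kW × 3.5 h = 10.15 kWh
Total energy = 68.45 kWh
Cost = 68.45 × ₹6.3 = ₹431.24

₹431.24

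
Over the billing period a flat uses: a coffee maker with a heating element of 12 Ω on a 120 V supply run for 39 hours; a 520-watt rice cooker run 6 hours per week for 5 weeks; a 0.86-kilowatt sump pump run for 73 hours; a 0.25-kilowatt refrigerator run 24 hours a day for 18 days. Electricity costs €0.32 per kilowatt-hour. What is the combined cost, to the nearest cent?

coffee maker: Power = V²/R = 120²/12 = 1200 W = 1.2 kW
coffee maker: 1.2 kW × 39 h = 46.8 kWh
rice cooker: Runtime = 6 h/week × 5 weeks = 30 h
rice cooker: 0.52 kW × 30 h = 15.6 kWh
sump pump: 0.86 kW × 73 h = 62.78 kWh
refrigerator: Runtime = 24 h × 18 = 432 h
refrigerator: 0.25 kW × 432 h = 108 kWh
Total energy = 233.18 kWh
Cost = 233.18 × €0.32 = €74.62

€74.62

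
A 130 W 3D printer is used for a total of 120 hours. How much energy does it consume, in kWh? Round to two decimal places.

Energy = 0.13 kW × 120 h = 15.6 kWh

15.60 kWh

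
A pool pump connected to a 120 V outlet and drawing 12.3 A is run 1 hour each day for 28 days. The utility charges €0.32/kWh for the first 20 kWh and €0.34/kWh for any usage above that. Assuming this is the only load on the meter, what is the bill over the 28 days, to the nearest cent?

€13.65

Power = 12.3 A × 120 V = 1476 W = 1.476 kW
Runtime = 1 h/day × 28 days = 28 h
Energy = 1.476 kW × 28 h = 41.328 kWh
Tier 1 (0–20 kWh): 20 × €0.32 = €6.4
Above 20 kWh: 21.328 × €0.34 = €7.25152
Bill = €13.65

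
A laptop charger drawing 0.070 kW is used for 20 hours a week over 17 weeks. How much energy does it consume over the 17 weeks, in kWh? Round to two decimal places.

Runtime = 20 h/week × 17 weeks = 340 h
Energy = 0.07 kW × 340 h = 23.8 kWh

23.80 kWh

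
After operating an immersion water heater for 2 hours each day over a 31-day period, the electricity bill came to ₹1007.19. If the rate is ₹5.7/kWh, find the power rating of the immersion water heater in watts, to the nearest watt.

2850 W

Energy = ₹1007.19 ÷ ₹5.7/kWh = 176.7 kWh
Runtime = 2 h/day × 31 days = 62 h
Power = 176.7 kWh ÷ 62 h = 2.85 kW = 2850 W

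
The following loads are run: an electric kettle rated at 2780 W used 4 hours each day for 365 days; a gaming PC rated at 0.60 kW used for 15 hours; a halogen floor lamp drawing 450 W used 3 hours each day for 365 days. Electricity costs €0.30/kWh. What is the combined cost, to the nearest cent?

electric kettle: Runtime = 4 h/day × 365 days = 1460 h
electric kettle: 2.78 kW × 1460 h = 4058.8 kWh
gaming PC: 0.6 kW × 15 h = 9 kWh
halogen floor lamp: Runtime = 3 h/day × 365 days = 1095 h
halogen floor lamp: 0.45 kW × 1095 h = 492.75 kWh
Total energy = 4560.55 kWh
Cost = 4560.55 × €0.30 = €1368.17

€1368.17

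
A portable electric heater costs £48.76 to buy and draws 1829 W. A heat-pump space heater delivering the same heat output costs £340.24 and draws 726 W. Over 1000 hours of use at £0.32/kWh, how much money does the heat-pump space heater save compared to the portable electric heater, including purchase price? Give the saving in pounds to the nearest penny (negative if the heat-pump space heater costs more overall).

£61.48

portable electric heater: £48.76 + (1829/1000) kW × 1000 h × £0.32 = £48.76 + £585.28 = £634.04
heat-pump space heater: £340.24 + (726/1000) kW × 1000 h × £0.32 = £340.24 + £232.32 = £572.56
Saving = £634.04 − £572.56 = £61.48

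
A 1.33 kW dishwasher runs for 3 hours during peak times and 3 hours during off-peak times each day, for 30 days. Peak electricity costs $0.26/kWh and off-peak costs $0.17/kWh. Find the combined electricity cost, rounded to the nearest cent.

$51.47

Peak energy = 1.33 kW × 3 h × 30 = 119.7 kWh
Off-peak energy = 1.33 kW × 3 h × 30 = 119.7 kWh
Cost = 119.7 × $0.26 + 119.7 × $0.17 = $31.122 + $20.349 = $51.47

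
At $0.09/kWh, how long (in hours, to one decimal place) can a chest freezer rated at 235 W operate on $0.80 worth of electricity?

37.8 h

Energy available = $0.80 ÷ $0.09/kWh = 8.8889 kWh
Hours = 8.8889 kWh ÷ 0.235 kW = 37.8 h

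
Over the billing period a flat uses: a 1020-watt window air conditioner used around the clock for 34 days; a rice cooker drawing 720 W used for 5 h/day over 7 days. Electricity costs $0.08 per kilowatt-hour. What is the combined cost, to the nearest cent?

window air conditioner: Runtime = 24 h × 34 = 816 h
window air conditioner: 1.02 kW × 816 h = 832.32 kWh
rice cooker: Runtime = 5 h/day × 7 days = 35 h
rice cooker: 0.72 kW × 35 h = 25.2 kWh
Total energy = 857.52 kWh
Cost = 857.52 × $0.08 = $68.60

$68.60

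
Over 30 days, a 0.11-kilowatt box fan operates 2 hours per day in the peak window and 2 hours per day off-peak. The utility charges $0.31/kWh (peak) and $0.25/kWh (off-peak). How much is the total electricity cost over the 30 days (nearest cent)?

$3.70

Peak energy = 0.11 kW × 2 h × 30 = 6.6 kWh
Off-peak energy = 0.11 kW × 2 h × 30 = 6.6 kWh
Cost = 6.6 × $0.31 + 6.6 × $0.25 = $2.046 + $1.65 = $3.70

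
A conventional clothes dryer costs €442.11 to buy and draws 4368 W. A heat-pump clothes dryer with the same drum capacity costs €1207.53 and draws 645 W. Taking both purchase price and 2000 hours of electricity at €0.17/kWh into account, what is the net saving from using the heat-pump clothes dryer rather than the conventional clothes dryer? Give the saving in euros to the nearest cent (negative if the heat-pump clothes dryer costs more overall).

conventional clothes dryer: €442.11 + (4368/1000) kW × 2000 h × €0.17 = €442.11 + €1485.12 = €1927.23
heat-pump clothes dryer: €1207.53 + (645/1000) kW × 2000 h × €0.17 = €1207.53 + €219.3 = €1426.83
Saving = €1927.23 − €1426.83 = €500.4

€500.40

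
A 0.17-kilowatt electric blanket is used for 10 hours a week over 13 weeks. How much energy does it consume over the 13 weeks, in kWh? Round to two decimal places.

22.10 kWh

Runtime = 10 h/week × 13 weeks = 130 h
Energy = 0.17 kW × 130 h = 22.1 kWh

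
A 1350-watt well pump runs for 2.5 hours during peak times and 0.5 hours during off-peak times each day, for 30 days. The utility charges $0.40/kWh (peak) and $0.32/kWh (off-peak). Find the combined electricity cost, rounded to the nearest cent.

$46.98

Peak energy = 1.35 kW × 2.5 h × 30 = 101.25 kWh
Off-peak energy = 1.35 kW × 0.5 h × 30 = 20.25 kWh
Cost = 101.25 × $0.40 + 20.25 × $0.32 = $40.5 + $6.48 = $46.98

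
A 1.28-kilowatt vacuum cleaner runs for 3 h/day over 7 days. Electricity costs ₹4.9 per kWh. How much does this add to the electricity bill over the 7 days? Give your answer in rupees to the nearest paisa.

Runtime = 3 h/day × 7 days = 21 h
Energy = 1.28 kW × 21 h = 26.88 kWh
Cost = 26.88 kWh × ₹4.9/kWh = ₹131.71

₹131.71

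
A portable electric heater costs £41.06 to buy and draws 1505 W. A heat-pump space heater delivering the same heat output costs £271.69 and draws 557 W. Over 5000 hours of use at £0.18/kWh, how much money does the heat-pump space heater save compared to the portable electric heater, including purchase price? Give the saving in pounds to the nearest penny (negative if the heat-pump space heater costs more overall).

portable electric heater: £41.06 + (1505/1000) kW × 5000 h × £0.18 = £41.06 + £1354.5 = £1395.56
heat-pump space heater: £271.69 + (557/1000) kW × 5000 h × £0.18 = £271.69 + £501.3 = £772.99
Saving = £1395.56 − £772.99 = £622.57

£622.57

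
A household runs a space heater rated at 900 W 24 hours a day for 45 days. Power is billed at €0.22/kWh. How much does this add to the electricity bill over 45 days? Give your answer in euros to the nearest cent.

€213.84

Runtime = 24 h × 45 = 1080 h
Energy = 0.9 kW × 1080 h = 972 kWh
Cost = 972 kWh × €0.22/kWh = €213.84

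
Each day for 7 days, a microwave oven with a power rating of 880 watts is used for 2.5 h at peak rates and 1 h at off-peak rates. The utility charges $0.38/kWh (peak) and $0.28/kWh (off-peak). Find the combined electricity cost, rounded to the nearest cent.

$7.58

Peak energy = 0.88 kW × 2.5 h × 7 = 15.4 kWh
Off-peak energy = 0.88 kW × 1 h × 7 = 6.16 kWh
Cost = 15.4 × $0.38 + 6.16 × $0.28 = $5.852 + $1.7248 = $7.58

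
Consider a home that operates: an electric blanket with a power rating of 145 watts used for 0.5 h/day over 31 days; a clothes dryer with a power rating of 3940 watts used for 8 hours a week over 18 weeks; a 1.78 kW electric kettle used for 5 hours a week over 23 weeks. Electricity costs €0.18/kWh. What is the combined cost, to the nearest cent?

electric blanket: Runtime = 0.5 h/day × 31 days = 15.5 h
electric blanket: 0.145 kW × 15.5 h = 2.2475 kWh
clothes dryer: Runtime = 8 h/week × 18 weeks = 144 h
clothes dryer: 3.94 kW × 144 h = 567.36 kWh
electric kettle: Runtime = 5 h/week × 23 weeks = 115 h
electric kettle: 1.78 kW × 115 h = 204.7 kWh
Total energy = 774.3075 kWh
Cost = 774.3075 × €0.18 = €139.38

€139.38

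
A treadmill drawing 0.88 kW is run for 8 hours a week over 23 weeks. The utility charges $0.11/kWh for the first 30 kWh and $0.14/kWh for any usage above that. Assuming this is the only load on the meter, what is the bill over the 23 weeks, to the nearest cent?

$21.77

Runtime = 8 h/week × 23 weeks = 184 h
Energy = 0.88 kW × 184 h = 161.92 kWh
Tier 1 (0–30 kWh): 30 × $0.11 = $3.3
Above 30 kWh: 131.92 × $0.14 = $18.4688
Bill = $21.77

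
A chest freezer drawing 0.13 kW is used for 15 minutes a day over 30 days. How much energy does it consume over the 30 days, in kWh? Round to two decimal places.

Runtime = 15 min × 30 = 450 min = 7.5 h
Energy = 0.13 kW × 7.5 h = 0.975 kWh ≈ 0.98 kWh

0.98 kWh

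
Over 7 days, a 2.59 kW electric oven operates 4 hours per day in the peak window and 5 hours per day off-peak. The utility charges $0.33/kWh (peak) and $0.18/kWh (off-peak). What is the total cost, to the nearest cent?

Peak energy = 2.59 kW × 4 h × 7 = 72.52 kWh
Off-peak energy = 2.59 kW × 5 h × 7 = 90.65 kWh
Cost = 72.52 × $0.33 + 90.65 × $0.18 = $23.9316 + $16.317 = $40.25

$40.25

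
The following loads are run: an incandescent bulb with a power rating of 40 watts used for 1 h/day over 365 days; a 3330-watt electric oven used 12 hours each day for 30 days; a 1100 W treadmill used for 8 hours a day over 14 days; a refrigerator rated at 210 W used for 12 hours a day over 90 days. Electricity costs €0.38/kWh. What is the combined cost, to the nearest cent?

€594.09

incandescent bulb: Runtime = 1 h/day × 365 days = 365 h
incandescent bulb: 0.04 kW × 365 h = 14.6 kWh
electric oven: Runtime = 12 h/day × 30 days = 360 h
electric oven: 3.33 kW × 360 h = 1198.8 kWh
treadmill: Runtime = 8 h/day × 14 days = 112 h
treadmill: 1.1 kW × 112 h = 123.2 kWh
refrigerator: Runtime = 12 h/day × 90 days = 1080 h
refrigerator: 0.21 kW × 1080 h = 226.8 kWh
Total energy = 1563.4 kWh
Cost = 1563.4 × €0.38 = €594.09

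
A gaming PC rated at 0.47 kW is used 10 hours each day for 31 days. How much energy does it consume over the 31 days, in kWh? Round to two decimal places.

Runtime = 10 h/day × 31 days = 310 h
Energy = 0.47 kW × 310 h = 145.7 kWh

145.70 kWh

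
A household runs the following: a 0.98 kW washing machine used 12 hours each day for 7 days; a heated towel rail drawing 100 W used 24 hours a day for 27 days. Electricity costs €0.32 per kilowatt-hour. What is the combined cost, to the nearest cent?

€47.08

washing machine: Runtime = 12 h/day × 7 days = 84 h
washing machine: 0.98 kW × 84 h = 82.32 kWh
heated towel rail: Runtime = 24 h × 27 = 648 h
heated towel rail: 0.1 kW × 648 h = 64.8 kWh
Total energy = 147.12 kWh
Cost = 147.12 × €0.32 = €47.08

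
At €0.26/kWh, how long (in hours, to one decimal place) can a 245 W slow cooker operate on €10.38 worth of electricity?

163.0 h

Energy available = €10.38 ÷ €0.26/kWh = 39.9231 kWh
Hours = 39.9231 kWh ÷ 0.245 kW = 163.0 h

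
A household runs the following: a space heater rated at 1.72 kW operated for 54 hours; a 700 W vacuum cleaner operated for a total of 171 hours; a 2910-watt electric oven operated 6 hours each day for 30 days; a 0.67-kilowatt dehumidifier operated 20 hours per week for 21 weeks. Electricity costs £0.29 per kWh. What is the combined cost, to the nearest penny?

space heater: 1.72 kW × 54 h = 92.88 kWh
vacuum cleaner: 0.7 kW × 171 h = 119.7 kWh
electric oven: Runtime = 6 h/day × 30 days = 180 h
electric oven: 2.91 kW × 180 h = 523.8 kWh
dehumidifier: Runtime = 20 h/week × 21 weeks = 420 h
dehumidifier: 0.67 kW × 420 h = 281.4 kWh
Total energy = 1017.78 kWh
Cost = 1017.78 × £0.29 = £295.16

£295.16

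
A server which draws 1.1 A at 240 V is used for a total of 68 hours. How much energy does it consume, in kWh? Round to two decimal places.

17.95 kWh

Power = 1.1 A × 240 V = 264 W = 0.264 kW
Energy = 0.264 kW × 68 h = 17.952 kWh ≈ 17.95 kWh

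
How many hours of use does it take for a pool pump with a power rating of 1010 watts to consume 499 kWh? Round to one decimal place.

494.1 h

Hours = 499 kWh ÷ 1.01 kW = 494.1 h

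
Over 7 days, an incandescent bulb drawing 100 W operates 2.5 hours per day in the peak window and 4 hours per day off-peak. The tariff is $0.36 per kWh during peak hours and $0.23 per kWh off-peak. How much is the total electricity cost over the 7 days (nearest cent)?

$1.27

Peak energy = 0.1 kW × 2.5 h × 7 = 1.75 kWh
Off-peak energy = 0.1 kW × 4 h × 7 = 2.8 kWh
Cost = 1.75 × $0.36 + 2.8 × $0.23 = $0.63 + $0.644 = $1.27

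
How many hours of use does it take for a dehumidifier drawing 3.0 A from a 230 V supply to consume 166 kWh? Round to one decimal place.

Power = 3.0 A × 230 V = 690 W = 0.69 kW
Hours = 166 kWh ÷ 0.69 kW = 240.6 h

240.6 h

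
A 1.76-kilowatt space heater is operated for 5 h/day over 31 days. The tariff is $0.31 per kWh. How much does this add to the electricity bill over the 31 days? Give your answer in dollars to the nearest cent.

Runtime = 5 h/day × 31 days = 155 h
Energy = 1.76 kW × 155 h = 272.8 kWh
Cost = 272.8 kWh × $0.31/kWh = $84.57

$84.57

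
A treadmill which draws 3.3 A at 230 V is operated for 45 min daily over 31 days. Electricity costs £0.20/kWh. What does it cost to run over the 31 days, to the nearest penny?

£3.53

Power = 3.3 A × 230 V = 759 W = 0.759 kW
Runtime = 45 min × 31 = 1395 min = 23.25 h
Energy = 0.759 kW × 23.25 h = 17.64675 kWh
Cost = 17.64675 kWh × £0.20/kWh = £3.53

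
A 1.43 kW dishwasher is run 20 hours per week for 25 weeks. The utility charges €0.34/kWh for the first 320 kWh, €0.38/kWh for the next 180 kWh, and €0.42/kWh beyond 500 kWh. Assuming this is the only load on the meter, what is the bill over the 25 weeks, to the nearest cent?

Runtime = 20 h/week × 25 weeks = 500 h
Energy = 1.43 kW × 500 h = 715 kWh
Tier 1 (0–320 kWh): 320 × €0.34 = €108.8
Tier 2 (320–500 kWh): 180 × €0.38 = €68.4
Above 500 kWh: 215 × €0.42 = €90.3
Bill = €267.50

€267.50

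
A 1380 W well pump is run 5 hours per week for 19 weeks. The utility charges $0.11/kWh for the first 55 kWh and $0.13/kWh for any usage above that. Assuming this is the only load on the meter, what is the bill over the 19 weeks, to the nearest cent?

$15.94

Runtime = 5 h/week × 19 weeks = 95 h
Energy = 1.38 kW × 95 h = 131.1 kWh
Tier 1 (0–55 kWh): 55 × $0.11 = $6.05
Above 55 kWh: 76.1 × $0.13 = $9.893
Bill = $15.94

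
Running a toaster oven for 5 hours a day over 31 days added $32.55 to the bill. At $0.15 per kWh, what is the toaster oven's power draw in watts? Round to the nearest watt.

Energy = $32.55 ÷ $0.15/kWh = 217 kWh
Runtime = 5 h/day × 31 days = 155 h
Power = 217 kWh ÷ 155 h = 1.4 kW = 1400 W

1400 W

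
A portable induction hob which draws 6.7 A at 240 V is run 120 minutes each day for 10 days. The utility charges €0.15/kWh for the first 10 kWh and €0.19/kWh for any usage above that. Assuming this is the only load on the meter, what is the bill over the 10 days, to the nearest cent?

€5.71

Power = 6.7 A × 240 V = 1608 W = 1.608 kW
Runtime = 120 min × 10 = 1200 min = 20 h
Energy = 1.608 kW × 20 h = 32.16 kWh
Tier 1 (0–10 kWh): 10 × €0.15 = €1.5
Above 10 kWh: 22.16 × €0.19 = €4.2104
Bill = €5.71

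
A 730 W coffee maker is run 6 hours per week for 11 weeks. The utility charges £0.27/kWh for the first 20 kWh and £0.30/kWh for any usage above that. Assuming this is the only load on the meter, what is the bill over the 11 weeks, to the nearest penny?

£13.85

Runtime = 6 h/week × 11 weeks = 66 h
Energy = 0.73 kW × 66 h = 48.18 kWh
Tier 1 (0–20 kWh): 20 × £0.27 = £5.4
Above 20 kWh: 28.18 × £0.30 = £8.454
Bill = £13.85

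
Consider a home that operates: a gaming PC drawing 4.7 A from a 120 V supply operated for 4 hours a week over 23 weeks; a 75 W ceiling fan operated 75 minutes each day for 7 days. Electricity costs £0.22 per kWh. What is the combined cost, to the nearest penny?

£11.56

gaming PC: Power = 4.7 A × 120 V = 564 W = 0.564 kW
gaming PC: Runtime = 4 h/week × 23 weeks = 92 h
gaming PC: 0.564 kW × 92 h = 51.888 kWh
ceiling fan: Runtime = 75 min × 7 = 525 min = 8.75 h
ceiling fan: 0.075 kW × 8.75 h = 0.65625 kWh
Total energy = 52.54425 kWh
Cost = 52.54425 × £0.22 = £11.56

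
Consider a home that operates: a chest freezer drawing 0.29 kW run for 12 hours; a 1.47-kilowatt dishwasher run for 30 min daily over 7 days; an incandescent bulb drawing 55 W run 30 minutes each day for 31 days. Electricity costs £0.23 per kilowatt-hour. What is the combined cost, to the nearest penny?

£2.18

chest freezer: 0.29 kW × 12 h = 3.48 kWh
dishwasher: Runtime = 30 min × 7 = 210 min = 3.5 h
dishwasher: 1.47 kW × 3.5 h = 5.145 kWh
incandescent bulb: Runtime = 30 min × 31 = 930 min = 15.5 h
incandescent bulb: 0.055 kW × 15.5 h = 0.8525 kWh
Total energy = 9.4775 kWh
Cost = 9.4775 × £0.23 = £2.18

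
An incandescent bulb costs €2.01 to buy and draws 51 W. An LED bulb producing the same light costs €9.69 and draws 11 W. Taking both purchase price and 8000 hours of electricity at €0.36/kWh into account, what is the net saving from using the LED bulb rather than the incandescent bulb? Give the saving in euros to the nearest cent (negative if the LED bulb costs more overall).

€107.52

incandescent bulb: €2.01 + (51/1000) kW × 8000 h × €0.36 = €2.01 + €146.88 = €148.89
LED bulb: €9.69 + (11/1000) kW × 8000 h × €0.36 = €9.69 + €31.68 = €41.37
Saving = €148.89 − €41.37 = €107.52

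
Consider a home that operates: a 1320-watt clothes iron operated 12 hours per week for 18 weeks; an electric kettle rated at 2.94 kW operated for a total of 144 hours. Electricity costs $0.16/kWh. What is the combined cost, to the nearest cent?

clothes iron: Runtime = 12 h/week × 18 weeks = 216 h
clothes iron: 1.32 kW × 216 h = 285.12 kWh
electric kettle: 2.94 kW × 144 h = 423.36 kWh
Total energy = 708.48 kWh
Cost = 708.48 × $0.16 = $113.36

$113.36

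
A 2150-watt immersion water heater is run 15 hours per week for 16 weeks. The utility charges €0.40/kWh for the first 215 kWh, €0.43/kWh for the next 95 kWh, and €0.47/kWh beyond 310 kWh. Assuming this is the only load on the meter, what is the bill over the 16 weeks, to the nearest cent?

Runtime = 15 h/week × 16 weeks = 240 h
Energy = 2.15 kW × 240 h = 516 kWh
Tier 1 (0–215 kWh): 215 × €0.40 = €86
Tier 2 (215–310 kWh): 95 × €0.43 = €40.85
Above 310 kWh: 206 × €0.47 = €96.82
Bill = €223.67

€223.67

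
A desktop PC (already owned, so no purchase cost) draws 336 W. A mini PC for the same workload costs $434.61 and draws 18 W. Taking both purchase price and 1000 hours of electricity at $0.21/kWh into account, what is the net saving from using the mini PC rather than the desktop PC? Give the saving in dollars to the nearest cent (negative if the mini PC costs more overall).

-$367.83

desktop PC: $0.00 + (336/1000) kW × 1000 h × $0.21 = $0.00 + $70.56 = $70.56
mini PC: $434.61 + (18/1000) kW × 1000 h × $0.21 = $434.61 + $3.78 = $438.39
Saving = $70.56 − $438.39 = −$367.83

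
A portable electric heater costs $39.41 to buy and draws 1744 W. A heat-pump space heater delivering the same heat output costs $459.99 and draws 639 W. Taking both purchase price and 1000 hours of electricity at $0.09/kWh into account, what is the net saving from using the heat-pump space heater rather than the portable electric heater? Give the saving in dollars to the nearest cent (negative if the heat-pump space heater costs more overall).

-$321.13

portable electric heater: $39.41 + (1744/1000) kW × 1000 h × $0.09 = $39.41 + $156.96 = $196.37
heat-pump space heater: $459.99 + (639/1000) kW × 1000 h × $0.09 = $459.99 + $57.51 = $517.5
Saving = $196.37 − $517.5 = −$321.13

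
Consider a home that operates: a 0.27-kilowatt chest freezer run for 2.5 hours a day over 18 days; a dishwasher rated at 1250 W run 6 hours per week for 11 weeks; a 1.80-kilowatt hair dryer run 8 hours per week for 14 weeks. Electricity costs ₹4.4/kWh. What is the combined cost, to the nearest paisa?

₹1303.50

chest freezer: Runtime = 2.5 h/day × 18 days = 45 h
chest freezer: 0.27 kW × 45 h = 12.15 kWh
dishwasher: Runtime = 6 h/week × 11 weeks = 66 h
dishwasher: 1.25 kW × 66 h = 82.5 kWh
hair dryer: Runtime = 8 h/week × 14 weeks = 112 h
hair dryer: 1.8 kW × 112 h = 201.6 kWh
Total energy = 296.25 kWh
Cost = 296.25 × ₹4.4 = ₹1303.50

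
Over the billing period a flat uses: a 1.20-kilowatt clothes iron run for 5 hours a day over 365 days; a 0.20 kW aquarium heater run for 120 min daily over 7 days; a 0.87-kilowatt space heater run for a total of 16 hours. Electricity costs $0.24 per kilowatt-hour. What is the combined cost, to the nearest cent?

clothes iron: Runtime = 5 h/day × 365 days = 1825 h
clothes iron: 1.2 kW × 1825 h = 2190 kWh
aquarium heater: Runtime = 120 min × 7 = 840 min = 14 h
aquarium heater: 0.2 kW × 14 h = 2.8 kWh
space heater: 0.87 kW × 16 h = 13.92 kWh
Total energy = 2206.72 kWh
Cost = 2206.72 × $0.24 = $529.61

$529.61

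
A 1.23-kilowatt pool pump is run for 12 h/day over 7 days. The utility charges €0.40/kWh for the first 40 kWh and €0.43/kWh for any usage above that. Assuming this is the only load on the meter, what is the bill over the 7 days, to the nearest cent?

€43.23

Runtime = 12 h/day × 7 days = 84 h
Energy = 1.23 kW × 84 h = 103.32 kWh
Tier 1 (0–40 kWh): 40 × €0.40 = €16
Above 40 kWh: 63.32 × €0.43 = €27.2276
Bill = €43.23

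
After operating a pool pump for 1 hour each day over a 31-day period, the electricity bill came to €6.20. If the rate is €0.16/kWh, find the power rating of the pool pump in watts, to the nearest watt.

Energy = €6.20 ÷ €0.16/kWh = 38.75 kWh
Runtime = 1 h/day × 31 days = 31 h
Power = 38.75 kWh ÷ 31 h = 1.25 kW = 1250 W

1250 W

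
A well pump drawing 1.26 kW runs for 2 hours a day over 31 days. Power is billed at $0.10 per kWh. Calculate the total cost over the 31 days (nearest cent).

$7.81

Runtime = 2 h/day × 31 days = 62 h
Energy = 1.26 kW × 62 h = 78.12 kWh
Cost = 78.12 kWh × $0.10/kWh = $7.81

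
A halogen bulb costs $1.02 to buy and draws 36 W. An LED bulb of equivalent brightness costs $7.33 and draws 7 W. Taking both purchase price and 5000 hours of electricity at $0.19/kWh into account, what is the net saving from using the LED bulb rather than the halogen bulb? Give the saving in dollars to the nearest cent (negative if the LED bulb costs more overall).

$21.24

halogen bulb: $1.02 + (36/1000) kW × 5000 h × $0.19 = $1.02 + $34.2 = $35.22
LED bulb: $7.33 + (7/1000) kW × 5000 h × $0.19 = $7.33 + $6.65 = $13.98
Saving = $35.22 − $13.98 = $21.24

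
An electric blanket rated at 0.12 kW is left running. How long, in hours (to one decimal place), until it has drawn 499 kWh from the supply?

4158.3 h

Hours = 499 kWh ÷ 0.12 kW = 4158.3 h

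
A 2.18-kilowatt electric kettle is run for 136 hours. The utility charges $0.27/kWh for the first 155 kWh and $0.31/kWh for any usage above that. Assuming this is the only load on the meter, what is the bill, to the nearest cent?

Energy = 2.18 kW × 136 h = 296.48 kWh
Tier 1 (0–155 kWh): 155 × $0.27 = $41.85
Above 155 kWh: 141.48 × $0.31 = $43.8588
Bill = $85.71

$85.71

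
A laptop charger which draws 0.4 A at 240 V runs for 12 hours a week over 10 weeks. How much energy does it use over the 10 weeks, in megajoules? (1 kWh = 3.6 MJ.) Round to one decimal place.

Power = 0.4 A × 240 V = 96 W = 0.096 kW
Runtime = 12 h/week × 10 weeks = 120 h
Energy = 0.096 kW × 120 h = 11.52 kWh
= 11.52 × 3.6 MJ = 41.5 MJ

41.5 MJ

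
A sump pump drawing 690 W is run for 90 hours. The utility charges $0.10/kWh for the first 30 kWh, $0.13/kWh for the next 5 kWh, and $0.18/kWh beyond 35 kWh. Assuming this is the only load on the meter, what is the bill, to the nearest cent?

$8.53

Energy = 0.69 kW × 90 h = 62.1 kWh
Tier 1 (0–30 kWh): 30 × $0.10 = $3
Tier 2 (30–35 kWh): 5 × $0.13 = $0.65
Above 35 kWh: 27.1 × $0.18 = $4.878
Bill = $8.53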